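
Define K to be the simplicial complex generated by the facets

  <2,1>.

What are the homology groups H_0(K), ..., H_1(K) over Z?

H_0 ≅ Z,  H_1 = 0.

Take the total order 1 < 2 on the vertex set. Then K (dimension 1) consists of the simplices:

  0-simplices (2): [1], [2]
  1-simplices (1): [1,2]

so the chain groups are C_0 ≅ Z^2, C_1 ≅ Z^1.

The boundary map ∂_1: C_1 → C_0 maps an edge to its endpoints' difference, ∂[p,q] = q − p. For instance
  ∂[1,2] = [2] − [1].
As a 2×1 matrix over Z this has rank 1, with invariant factors (1).

Now H_k = ker ∂_k / im ∂_{k+1}, so:

  H_0: rank C_0 − rank ∂_1 = 2 − 1 = 1, and the invariant factors of ∂_1 are all 1, so H_0 = Z.
  H_1: rank ker ∂_1 − rank ∂_2 = (1 − 1) − 0 = 0, and there is no ∂_2, so H_1 = 0.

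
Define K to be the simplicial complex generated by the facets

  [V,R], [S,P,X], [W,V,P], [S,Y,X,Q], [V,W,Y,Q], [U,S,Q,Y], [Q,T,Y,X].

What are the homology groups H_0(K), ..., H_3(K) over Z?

Take the total order P < Q < R < S < T < U < V < W < X < Y on the vertex set. Then K (dimension 3) consists of the simplices:

  0-simplices (10): P, Q, R, S, T, U, V, W, X, Y
  1-simplices (22): PS, PV, PW, PX, QS, QT, QU, QV, QW, QX, QY, RV, SU, SX, SY, TX, TY, UY, VW, VY, WY, XY
  2-simplices (16): PSX, PVW, QSU, QSX, QSY, QTX, QTY, QUY, QVW, QVY, QWY, QXY, SUY, SXY, TXY, VWY
  3-simplices (4): QSUY, QSXY, QTXY, QVWY

so the chain groups are C_0 ≅ Z^10, C_1 ≅ Z^22, C_2 ≅ Z^16, C_3 ≅ Z^4.

∂_1: C_1 → C_0 is given by ∂[p,q] = [q] − [p].
The resulting 10×22 matrix has rank 9, and its Smith normal form has invariant factors (1,1,1,1,1,1,1,1,1).

The boundary map ∂_2: C_2 → C_1 sends each 2-simplex [p,q,r] to [q,r] − [p,r] + [p,q]. For instance
  ∂QSX = SX − QX + QS,
  ∂QVW = VW − QW + QV.
The resulting 22×16 matrix has rank 12, and its Smith normal form has invariant factors (1,1,1,1,1,1,1,1,1,1,1,1).

The boundary map ∂_3: C_3 → C_2 sends each 3-simplex σ to the alternating sum Σ_i (−1)^i (σ with its i-th vertex removed). For instance
  ∂QVWY = VWY − QWY + QVY − QVW,
  ∂QSXY = SXY − QXY + QSY − QSX.
As a 16×4 matrix over Z this has rank 4, with invariant factors (1,1,1,1).

From H_k ≅ ker(∂_k) / im(∂_{k+1}) we obtain:

  H_0: rank C_0 − rank ∂_1 = 10 − 9 = 1, and the invariant factors of ∂_1 are all 1, so H_0 ≅ Z.
  H_1: rank ker ∂_1 − rank ∂_2 = (22 − 9) − 12 = 1, and the invariant factors of ∂_2 are all 1, so H_1 ≅ Z.
  H_2: rank ker ∂_2 − rank ∂_3 = (16 − 12) − 4 = 0, and the invariant factors of ∂_3 are all 1, so H_2 ≅ 0.
  H_3: rank ker ∂_3 − rank ∂_4 = (4 − 4) − 0 = 0, and there is no ∂_4, so H_3 ≅ 0.

H_0 ≅ Z,  H_1 ≅ Z,  H_2 = 0,  H_3 = 0.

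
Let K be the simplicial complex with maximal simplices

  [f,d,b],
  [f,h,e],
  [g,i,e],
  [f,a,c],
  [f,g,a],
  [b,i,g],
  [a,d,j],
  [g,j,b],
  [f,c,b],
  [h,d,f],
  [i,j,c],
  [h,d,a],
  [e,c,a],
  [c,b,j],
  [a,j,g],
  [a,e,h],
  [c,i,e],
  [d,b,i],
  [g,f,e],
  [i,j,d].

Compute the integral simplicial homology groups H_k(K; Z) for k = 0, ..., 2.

Take the total order a < b < c < d < e < f < g < h < i < j on the vertex set. Then K (dimension 2) consists of the simplices:

  0-simplices (10): a, b, c, d, e, f, g, h, i, j
  1-simplices (30): ac, ad, ae, af, ag, ah, aj, bc, bd, bf, bg, bi, bj, ce, cf, ci, cj, df, dh, di, dj, ef, eg, eh, ei, fg, fh, gi, gj, ij
  2-simplices (20): ace, acf, adh, adj, aeh, afg, agj, bcf, bcj, bdf, bdi, bgi, bgj, cei, cij, dfh, dij, efg, efh, egi

so the chain groups are C_0 ≅ Z^10, C_1 ≅ Z^30, C_2 ≅ Z^20.

The boundary map ∂_1: C_1 → C_0 is given by ∂[p,q] = [q] − [p].
The resulting 10×30 matrix has rank 9, and its Smith normal form has invariant factors (1,1,1,1,1,1,1,1,1).

∂_2: C_2 → C_1 sends each 2-simplex [p,q,r] to [q,r] − [p,r] + [p,q]. For instance
  ∂acf = cf − af + ac,
  ∂bgj = gj − bj + bg.
As a 30×20 matrix over Z this has rank 20, with invariant factors (1,1,1,1,1,1,1,1,1,1,1,1,1,1,1,1,1,1,1,2).

Now H_k = ker ∂_k / im ∂_{k+1}, so:

  H_0: rank C_0 − rank ∂_1 = 10 − 9 = 1, and the invariant factors of ∂_1 are all 1, so H_0 = Z.
  H_1: rank ker ∂_1 − rank ∂_2 = (30 − 9) − 20 = 1, and ∂_2 has invariant factor 2 > 1, so H_1 = Z ⊕ Z/2Z.
  H_2: rank ker ∂_2 − rank ∂_3 = (20 − 20) − 0 = 0, and there is no ∂_3, so H_2 = 0.

H_0 = Z,  H_1 = Z ⊕ Z/2Z,  H_2 = 0.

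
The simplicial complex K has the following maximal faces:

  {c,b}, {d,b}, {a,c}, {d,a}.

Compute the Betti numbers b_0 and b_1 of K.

Take the total order a < b < c < d on the vertex set. Then K (dimension 1) consists of the simplices:

  0-simplices (4): a, b, c, d
  1-simplices (4): ac, ad, bc, bd

so the chain groups are C_0 ≅ Z^4, C_1 ≅ Z^4.

∂_1: C_1 → C_0 is given by ∂[p,q] = [q] − [p].
As a 4×4 matrix over Z this has rank 3, with invariant factors (1,1,1).

Now H_k = ker ∂_k / im ∂_{k+1}, so:

  H_0: rank C_0 − rank ∂_1 = 4 − 3 = 1, and the invariant factors of ∂_1 are all 1, so H_0 ≅ Z.
  H_1: rank ker ∂_1 − rank ∂_2 = (4 − 3) − 0 = 1, and there is no ∂_2, so H_1 ≅ Z.

As a check, the Euler characteristic is 4 − 4 = 0, which agrees with 1 − 1 = 0.

Hence the Betti numbers are b_0 = 1, b_1 = 1.

b_0 = 1, b_1 = 1.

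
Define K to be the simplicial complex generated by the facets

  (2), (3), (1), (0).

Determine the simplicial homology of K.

H_0 = Z^4.

Take the total order 0 < 1 < 2 < 3 on the vertex set. Then K (dimension 0) consists of the simplices:

  0-simplices (4): [0], [1], [2], [3]

Hence C_0 ≅ Z^4.

Computing H_k = (kernel of ∂_k) / (image of ∂_{k+1}):

  H_0: rank C_0 − rank ∂_1 = 4 − 0 = 4, and there is no ∂_1, so H_0 = Z^4.

(K is a triangulation of a set of 4 points.)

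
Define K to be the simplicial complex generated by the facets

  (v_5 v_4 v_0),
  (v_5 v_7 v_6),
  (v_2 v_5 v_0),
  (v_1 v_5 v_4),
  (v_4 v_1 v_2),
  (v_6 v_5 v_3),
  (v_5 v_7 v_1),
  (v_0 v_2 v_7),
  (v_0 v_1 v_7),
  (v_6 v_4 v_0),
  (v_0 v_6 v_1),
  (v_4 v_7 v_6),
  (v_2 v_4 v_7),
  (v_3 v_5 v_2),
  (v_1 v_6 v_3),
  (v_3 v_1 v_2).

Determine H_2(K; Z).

K has 8 vertices, 24 edges, 16 triangles.
rank ∂_2 = 15, rank ∂_3 = 0 ⇒ b_2 = 16 − 15 − 0 = 1. So H_2 = Z.

H_2 ≅ Z.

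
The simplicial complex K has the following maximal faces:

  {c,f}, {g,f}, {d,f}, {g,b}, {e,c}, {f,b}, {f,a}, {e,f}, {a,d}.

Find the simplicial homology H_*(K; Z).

We work with the vertex ordering a < b < c < d < e < f < g. The simplices of K, each written with vertices in increasing order, are:

  0-simplices (7): a, b, c, d, e, f, g
  1-simplices (9): ad, af, bf, bg, ce, cf, df, ef, fg

Hence C_0 ≅ Z^7, C_1 ≅ Z^9.

The boundary map ∂_1: C_1 → C_0 sends each edge [p,q] (with p < q) to q − p. For instance
  ∂fg = g − f.
The 7×9 boundary matrix has rank 6 and Smith normal form diag(1,1,1,1,1,1).

Reading off H_k = ker ∂_k / im ∂_{k+1}:

  H_0: rank C_0 − rank ∂_1 = 7 − 6 = 1, and the invariant factors of ∂_1 are all 1, so H_0 ≅ Z.
  H_1: rank ker ∂_1 − rank ∂_2 = (9 − 6) − 0 = 3, and there is no ∂_2, so H_1 ≅ Z^3.

(K is a triangulation of a wedge of 3 circles.)

H_0 = Z,  H_1 = Z^3.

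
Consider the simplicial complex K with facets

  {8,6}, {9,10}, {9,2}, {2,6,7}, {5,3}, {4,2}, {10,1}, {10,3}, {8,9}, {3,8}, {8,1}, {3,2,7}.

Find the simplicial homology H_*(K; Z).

H_0 = Z,  H_1 = Z^4,  H_2 = 0.

Order the vertices as 1 < 2 < 3 < 4 < 5 < 6 < 7 < 8 < 9 < 10. Listing each simplex with vertices in this order, K has dimension 2 with simplices:

  0-simplices (10): [1], [2], [3], [4], [5], [6], [7], [8], [9], [10]
  1-simplices (15): [1,8], [1,10], [2,3], [2,4], [2,6], [2,7], [2,9], [3,5], [3,7], [3,8], [3,10], [6,7], [6,8], [8,9], [9,10]
  2-simplices (2): [2,3,7], [2,6,7]

so the chain groups are C_0 ≅ Z^10, C_1 ≅ Z^15, C_2 ≅ Z^2.

Boundary ∂_1: C_1 → C_0 maps an edge to its endpoints' difference, ∂[p,q] = q − p.
This gives a 10×15 integer matrix of rank 9; reducing to Smith normal form yields diagonal entries (1,1,1,1,1,1,1,1,1).

∂_2: C_2 → C_1 acts by ∂[p,q,r] = [q,r] − [p,r] + [p,q]. For instance
  ∂[2,3,7] = [3,7] − [2,7] + [2,3],
  ∂[2,6,7] = [6,7] − [2,7] + [2,6].
This gives a 15×2 integer matrix of rank 2; reducing to Smith normal form yields diagonal entries (1,1).

Computing H_k = (kernel of ∂_k) / (image of ∂_{k+1}):

  H_0: rank C_0 − rank ∂_1 = 10 − 9 = 1, and the invariant factors of ∂_1 are all 1, so H_0 = Z.
  H_1: rank ker ∂_1 − rank ∂_2 = (15 − 9) − 2 = 4, and the invariant factors of ∂_2 are all 1, so H_1 = Z^4.
  H_2: rank ker ∂_2 − rank ∂_3 = (2 − 2) − 0 = 0, and there is no ∂_3, so H_2 = 0.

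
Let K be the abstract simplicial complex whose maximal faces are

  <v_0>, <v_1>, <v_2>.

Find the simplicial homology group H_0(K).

Fix the vertex order v_0 < v_1 < v_2 and write every simplex with vertices in increasing order. Then dim K = 0 and the simplices of K are:

  0-simplices (3): [v_0], [v_1], [v_2]

so the chain groups are C_0 ≅ Z^3.

Reading off H_k = ker ∂_k / im ∂_{k+1}:

  H_0: rank C_0 − rank ∂_1 = 3 − 0 = 3, and there is no ∂_1, so H_0 ≅ Z^3.

H_0 = Z^3.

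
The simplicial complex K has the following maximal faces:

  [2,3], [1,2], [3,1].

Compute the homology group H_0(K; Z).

Fix the vertex order 1 < 2 < 3 and write every simplex with vertices in increasing order. Then dim K = 1 and the simplices of K are:

  0-simplices (3): [1], [2], [3]
  1-simplices (3): [1,2], [1,3], [2,3]

so the chain groups are C_0 ≅ Z^3, C_1 ≅ Z^3.

The boundary map ∂_1: C_1 → C_0 is given by ∂[p,q] = [q] − [p]. For instance
  ∂[1,3] = [3] − [1].
As a 3×3 matrix over Z this has rank 2, with invariant factors (1,1).

Reading off H_k = ker ∂_k / im ∂_{k+1}:

  H_0: rank C_0 − rank ∂_1 = 3 − 2 = 1, and the invariant factors of ∂_1 are all 1, so H_0 = Z.

H_0 ≅ Z.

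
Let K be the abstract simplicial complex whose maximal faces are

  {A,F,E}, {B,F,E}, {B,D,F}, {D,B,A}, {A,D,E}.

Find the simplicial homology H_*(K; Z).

H_0 = Z,  H_1 = Z,  H_2 = 0.

Order the vertices as A < B < D < E < F. Listing each simplex with vertices in this order, K has dimension 2 with simplices:

  0-simplices (5): A, B, D, E, F
  1-simplices (10): AB, AD, AE, AF, BD, BE, BF, DE, DF, EF
  2-simplices (5): ABD, ADE, AEF, BDF, BEF

Hence C_0 ≅ Z^5, C_1 ≅ Z^10, C_2 ≅ Z^5.

Boundary ∂_1: C_1 → C_0 is given by ∂[p,q] = [q] − [p].
As a 5×10 matrix over Z this has rank 4, with invariant factors (1,1,1,1).

The boundary map ∂_2: C_2 → C_1 acts by ∂[p,q,r] = [q,r] − [p,r] + [p,q]. For instance
  ∂AEF = EF − AF + AE,
  ∂BEF = EF − BF + BE.
The 10×5 boundary matrix has rank 5 and Smith normal form diag(1,1,1,1,1).

From H_k ≅ ker(∂_k) / im(∂_{k+1}) we obtain:

  H_0: rank C_0 − rank ∂_1 = 5 − 4 = 1, and the invariant factors of ∂_1 are all 1, so H_0 = Z.
  H_1: rank ker ∂_1 − rank ∂_2 = (10 − 4) − 5 = 1, and the invariant factors of ∂_2 are all 1, so H_1 = Z.
  H_2: rank ker ∂_2 − rank ∂_3 = (5 − 5) − 0 = 0, and there is no ∂_3, so H_2 = 0.

(K is a triangulation of the Möbius band.)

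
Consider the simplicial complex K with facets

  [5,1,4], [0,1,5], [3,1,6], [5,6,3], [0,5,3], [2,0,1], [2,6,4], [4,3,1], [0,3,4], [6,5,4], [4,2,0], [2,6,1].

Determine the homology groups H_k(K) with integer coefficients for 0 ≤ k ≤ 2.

H_0 = Z,  H_1 = Z/2Z,  H_2 = 0.

We work with the vertex ordering 0 < 1 < 2 < 3 < 4 < 5 < 6. The simplices of K, each written with vertices in increasing order, are:

  0-simplices (7): [0], [1], [2], [3], [4], [5], [6]
  1-simplices (18): [0,1], [0,2], [0,3], [0,4], [0,5], [1,2], [1,3], [1,4], [1,5], [1,6], [2,4], [2,6], [3,4], [3,5], [3,6], [4,5], [4,6], [5,6]
  2-simplices (12): [0,1,2], [0,1,5], [0,2,4], [0,3,4], [0,3,5], [1,2,6], [1,3,4], [1,3,6], [1,4,5], [2,4,6], [3,5,6], [4,5,6]

so the chain groups are C_0 ≅ Z^7, C_1 ≅ Z^18, C_2 ≅ Z^12.

The boundary map ∂_1: C_1 → C_0 sends each edge [p,q] (with p < q) to q − p. For instance
  ∂[0,5] = [5] − [0].
The 7×18 boundary matrix has rank 6 and Smith normal form diag(1,1,1,1,1,1).

∂_2: C_2 → C_1 sends each 2-simplex [p,q,r] to [q,r] − [p,r] + [p,q]. For instance
  ∂[1,3,6] = [3,6] − [1,6] + [1,3],
  ∂[0,3,4] = [3,4] − [0,4] + [0,3].
This gives a 18×12 integer matrix of rank 12; reducing to Smith normal form yields diagonal entries (1,1,1,1,1,1,1,1,1,1,1,2).

Now H_k = ker ∂_k / im ∂_{k+1}, so:

  H_0: rank C_0 − rank ∂_1 = 7 − 6 = 1, and the invariant factors of ∂_1 are all 1, so H_0 = Z.
  H_1: rank ker ∂_1 − rank ∂_2 = (18 − 6) − 12 = 0, and ∂_2 has invariant factor 2 > 1, so H_1 = Z/2Z.
  H_2: rank ker ∂_2 − rank ∂_3 = (12 − 12) − 0 = 0, and there is no ∂_3, so H_2 = 0.

(K is a triangulation of the real projective plane RP^2.)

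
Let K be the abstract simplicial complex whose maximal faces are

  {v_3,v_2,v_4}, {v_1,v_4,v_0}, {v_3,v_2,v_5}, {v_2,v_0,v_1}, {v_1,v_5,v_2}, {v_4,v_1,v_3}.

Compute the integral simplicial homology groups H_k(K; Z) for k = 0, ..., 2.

K has 6 vertices, 12 edges, 6 triangles.
rank ∂_0 = 0, rank ∂_1 = 5 ⇒ b_0 = 6 − 0 − 5 = 1; all invariant factors of ∂_1 are 1 so no torsion. So H_0 = Z.
rank ∂_1 = 5, rank ∂_2 = 6 ⇒ b_1 = 12 − 5 − 6 = 1; all invariant factors of ∂_2 are 1 so no torsion. So H_1 = Z.
rank ∂_2 = 6, rank ∂_3 = 0 ⇒ b_2 = 6 − 6 − 0 = 0. So H_2 = 0.

H_0 = Z,  H_1 = Z,  H_2 = 0.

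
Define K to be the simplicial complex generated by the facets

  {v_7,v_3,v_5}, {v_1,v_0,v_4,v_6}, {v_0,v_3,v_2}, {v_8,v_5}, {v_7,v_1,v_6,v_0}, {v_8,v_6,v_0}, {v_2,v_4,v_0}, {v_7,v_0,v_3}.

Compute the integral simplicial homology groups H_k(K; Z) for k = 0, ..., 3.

H_0 ≅ Z,  H_1 ≅ Z,  H_2 = 0,  H_3 = 0.

Order the vertices as v_0 < v_1 < v_2 < v_3 < v_4 < v_5 < v_6 < v_7 < v_8. Listing each simplex with vertices in this order, K has dimension 3 with simplices:

  0-simplices (9): [v_0], [v_1], [v_2], [v_3], [v_4], [v_5], [v_6], [v_7], [v_8]
  1-simplices (19): (19 of them)
  2-simplices (12): (12 of them)
  3-simplices (2): [v_0,v_1,v_4,v_6], [v_0,v_1,v_6,v_7]

Hence C_0 ≅ Z^9, C_1 ≅ Z^19, C_2 ≅ Z^12, C_3 ≅ Z^2.

Boundary ∂_1: C_1 → C_0 sends each edge [p,q] (with p < q) to q − p.
The resulting 9×19 matrix has rank 8, and its Smith normal form has invariant factors (1,1,1,1,1,1,1,1).

∂_2: C_2 → C_1 sends each 2-simplex [p,q,r] to [q,r] − [p,r] + [p,q]. For instance
  ∂[v_0,v_1,v_6] = [v_1,v_6] − [v_0,v_6] + [v_0,v_1],
  ∂[v_0,v_4,v_6] = [v_4,v_6] − [v_0,v_6] + [v_0,v_4].
As a 19×12 matrix over Z this has rank 10, with invariant factors (1,1,1,1,1,1,1,1,1,1).

∂_3: C_3 → C_2 sends each 3-simplex σ to the alternating sum Σ_i (−1)^i (σ with its i-th vertex removed). For instance
  ∂[v_0,v_1,v_4,v_6] = [v_1,v_4,v_6] − [v_0,v_4,v_6] + [v_0,v_1,v_6] − [v_0,v_1,v_4],
  ∂[v_0,v_1,v_6,v_7] = [v_1,v_6,v_7] − [v_0,v_6,v_7] + [v_0,v_1,v_7] − [v_0,v_1,v_6].
The 12×2 boundary matrix has rank 2 and Smith normal form diag(1,1).

Now H_k = ker ∂_k / im ∂_{k+1}, so:

  H_0: rank C_0 − rank ∂_1 = 9 − 8 = 1, and the invariant factors of ∂_1 are all 1, so H_0 ≅ Z.
  H_1: rank ker ∂_1 − rank ∂_2 = (19 − 8) − 10 = 1, and the invariant factors of ∂_2 are all 1, so H_1 ≅ Z.
  H_2: rank ker ∂_2 − rank ∂_3 = (12 − 10) − 2 = 0, and the invariant factors of ∂_3 are all 1, so H_2 ≅ 0.
  H_3: rank ker ∂_3 − rank ∂_4 = (2 − 2) − 0 = 0, and there is no ∂_4, so H_3 ≅ 0.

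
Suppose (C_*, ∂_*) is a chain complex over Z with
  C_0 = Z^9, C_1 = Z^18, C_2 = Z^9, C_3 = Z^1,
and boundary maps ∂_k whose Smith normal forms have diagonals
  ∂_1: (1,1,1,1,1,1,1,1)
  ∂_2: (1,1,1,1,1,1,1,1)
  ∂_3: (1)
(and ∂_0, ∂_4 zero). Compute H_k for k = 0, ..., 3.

H_0 ≅ Z,  H_1 ≅ Z^2,  H_2 = 0,  H_3 = 0.

H_0: b_0 = 9 − 0 − 8 = 1; torsion from ∂_1 factors > 1: none. So H_0 ≅ Z.
H_1: b_1 = 18 − 8 − 8 = 2; torsion from ∂_2 factors > 1: none. So H_1 ≅ Z^2.
H_2: b_2 = 9 − 8 − 1 = 0; torsion from ∂_3 factors > 1: none. So H_2 ≅ 0.
H_3: b_3 = 1 − 1 − 0 = 0; torsion from ∂_4 factors > 1: none. So H_3 ≅ 0.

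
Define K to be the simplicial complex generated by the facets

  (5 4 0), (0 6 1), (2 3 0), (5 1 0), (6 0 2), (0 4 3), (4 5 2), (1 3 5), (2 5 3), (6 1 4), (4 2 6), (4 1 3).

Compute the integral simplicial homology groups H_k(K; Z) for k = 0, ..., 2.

Take the total order 0 < 1 < 2 < 3 < 4 < 5 < 6 on the vertex set. Then K (dimension 2) consists of the simplices:

  0-simplices (7): [0], [1], [2], [3], [4], [5], [6]
  1-simplices (18): [0,1], [0,2], [0,3], [0,4], [0,5], [0,6], [1,3], [1,4], [1,5], [1,6], [2,3], [2,4], [2,5], [2,6], [3,4], [3,5], [4,5], [4,6]
  2-simplices (12): [0,1,5], [0,1,6], [0,2,3], [0,2,6], [0,3,4], [0,4,5], [1,3,4], [1,3,5], [1,4,6], [2,3,5], [2,4,5], [2,4,6]

so the chain groups are C_0 ≅ Z^7, C_1 ≅ Z^18, C_2 ≅ Z^12.

Boundary ∂_1: C_1 → C_0 is given by ∂[p,q] = [q] − [p]. For instance
  ∂[4,5] = [5] − [4].
As a 7×18 matrix over Z this has rank 6, with invariant factors (1,1,1,1,1,1).

∂_2: C_2 → C_1 acts by ∂[p,q,r] = [q,r] − [p,r] + [p,q]. For instance
  ∂[2,4,6] = [4,6] − [2,6] + [2,4],
  ∂[0,1,5] = [1,5] − [0,5] + [0,1].
As a 18×12 matrix over Z this has rank 12, with invariant factors (1,1,1,1,1,1,1,1,1,1,1,2).

From H_k ≅ ker(∂_k) / im(∂_{k+1}) we obtain:

  H_0: rank C_0 − rank ∂_1 = 7 − 6 = 1, and the invariant factors of ∂_1 are all 1, so H_0 = Z.
  H_1: rank ker ∂_1 − rank ∂_2 = (18 − 6) − 12 = 0, and ∂_2 has invariant factor 2 > 1, so H_1 = Z/2Z.
  H_2: rank ker ∂_2 − rank ∂_3 = (12 − 12) − 0 = 0, and there is no ∂_3, so H_2 = 0.

(K is a triangulation of the real projective plane RP^2.)

H_0 ≅ Z,  H_1 ≅ Z/2Z,  H_2 = 0.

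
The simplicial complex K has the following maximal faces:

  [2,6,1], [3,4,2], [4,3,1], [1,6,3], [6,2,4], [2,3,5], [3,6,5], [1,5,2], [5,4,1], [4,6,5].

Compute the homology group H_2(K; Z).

We work with the vertex ordering 1 < 2 < 3 < 4 < 5 < 6. The simplices of K, each written with vertices in increasing order, are:

  0-simplices (6): [1], [2], [3], [4], [5], [6]
  1-simplices (15): [1,2], [1,3], [1,4], [1,5], [1,6], [2,3], [2,4], [2,5], [2,6], [3,4], [3,5], [3,6], [4,5], [4,6], [5,6]
  2-simplices (10): [1,2,5], [1,2,6], [1,3,4], [1,3,6], [1,4,5], [2,3,4], [2,3,5], [2,4,6], [3,5,6], [4,5,6]

giving chain groups C_0 ≅ Z^6, C_1 ≅ Z^15, C_2 ≅ Z^10.

The boundary map ∂_1: C_1 → C_0 maps an edge to its endpoints' difference, ∂[p,q] = q − p. For instance
  ∂[2,3] = [3] − [2].
As a 6×15 matrix over Z this has rank 5, with invariant factors (1,1,1,1,1).

The boundary map ∂_2: C_2 → C_1 acts by ∂[p,q,r] = [q,r] − [p,r] + [p,q]. For instance
  ∂[2,3,4] = [3,4] − [2,4] + [2,3],
  ∂[1,2,6] = [2,6] − [1,6] + [1,2].
The resulting 15×10 matrix has rank 10, and its Smith normal form has invariant factors (1,1,1,1,1,1,1,1,1,2).

Computing H_k = (kernel of ∂_k) / (image of ∂_{k+1}):

  H_2: rank ker ∂_2 − rank ∂_3 = (10 − 10) − 0 = 0, and there is no ∂_3, so H_2 = 0.

H_2 ≅ 0.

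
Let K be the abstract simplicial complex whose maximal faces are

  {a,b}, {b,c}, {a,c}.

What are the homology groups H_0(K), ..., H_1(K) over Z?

H_0 = Z,  H_1 = Z.

Take the total order a < b < c on the vertex set. Then K (dimension 1) consists of the simplices:

  0-simplices (3): a, b, c
  1-simplices (3): ab, ac, bc

so the chain groups are C_0 ≅ Z^3, C_1 ≅ Z^3.

∂_1: C_1 → C_0 maps an edge to its endpoints' difference, ∂[p,q] = q − p.
The 3×3 boundary matrix has rank 2 and Smith normal form diag(1,1).

Now H_k = ker ∂_k / im ∂_{k+1}, so:

  H_0: rank C_0 − rank ∂_1 = 3 − 2 = 1, and the invariant factors of ∂_1 are all 1, so H_0 = Z.
  H_1: rank ker ∂_1 − rank ∂_2 = (3 − 2) − 0 = 1, and there is no ∂_2, so H_1 = Z.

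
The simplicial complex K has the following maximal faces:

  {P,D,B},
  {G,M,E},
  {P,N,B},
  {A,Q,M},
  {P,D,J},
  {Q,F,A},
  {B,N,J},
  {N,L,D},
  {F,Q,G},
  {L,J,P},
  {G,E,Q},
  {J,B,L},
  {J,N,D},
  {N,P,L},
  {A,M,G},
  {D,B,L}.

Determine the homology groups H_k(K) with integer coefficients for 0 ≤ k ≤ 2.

Order the vertices as A < B < D < E < F < G < J < L < M < N < P < Q. Listing each simplex with vertices in this order, K has dimension 2 with simplices:

  0-simplices (12): A, B, D, E, F, G, J, L, M, N, P, Q
  1-simplices (27): AF, AG, AM, AQ, BD, BJ, BL, BN, BP, DJ, DL, DN, DP, EG, EM, EQ, FG, FQ, GM, GQ, JL, JN, JP, LN, LP, MQ, NP
  2-simplices (16): AFQ, AGM, AMQ, BDL, BDP, BJL, BJN, BNP, DJN, DJP, DLN, EGM, EGQ, FGQ, JLP, LNP

Hence C_0 ≅ Z^12, C_1 ≅ Z^27, C_2 ≅ Z^16.

The boundary map ∂_1: C_1 → C_0 is given by ∂[p,q] = [q] − [p]. For instance
  ∂DN = N − D.
The resulting 12×27 matrix has rank 10, and its Smith normal form has invariant factors (1,1,1,1,1,1,1,1,1,1).

Boundary ∂_2: C_2 → C_1 maps a triangle to the signed sum of its edges. For instance
  ∂BJN = JN − BN + BJ,
  ∂DJP = JP − DP + DJ.
This gives a 27×16 integer matrix of rank 16; reducing to Smith normal form yields diagonal entries (1,1,1,1,1,1,1,1,1,1,1,1,1,1,1,2).

Now H_k = ker ∂_k / im ∂_{k+1}, so:

  H_0: rank C_0 − rank ∂_1 = 12 − 10 = 2, and the invariant factors of ∂_1 are all 1, so H_0 = Z^2.
  H_1: rank ker ∂_1 − rank ∂_2 = (27 − 10) − 16 = 1, and ∂_2 has invariant factor 2 > 1, so H_1 = Z ⊕ Z_2.
  H_2: rank ker ∂_2 − rank ∂_3 = (16 − 16) − 0 = 0, and there is no ∂_3, so H_2 = 0.

H_0 ≅ Z^2,  H_1 ≅ Z ⊕ Z_2,  H_2 = 0.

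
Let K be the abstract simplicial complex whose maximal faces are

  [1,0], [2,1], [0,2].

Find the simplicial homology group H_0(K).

Order the vertices as 0 < 1 < 2. Listing each simplex with vertices in this order, K has dimension 1 with simplices:

  0-simplices (3): [0], [1], [2]
  1-simplices (3): [0,1], [0,2], [1,2]

Hence C_0 ≅ Z^3, C_1 ≅ Z^3.

The boundary map ∂_1: C_1 → C_0 sends each edge [p,q] (with p < q) to q − p. For instance
  ∂[0,2] = [2] − [0].
The resulting 3×3 matrix has rank 2, and its Smith normal form has invariant factors (1,1).

Now H_k = ker ∂_k / im ∂_{k+1}, so:

  H_0: rank C_0 − rank ∂_1 = 3 − 2 = 1, and the invariant factors of ∂_1 are all 1, so H_0 ≅ Z.

H_0 ≅ Z.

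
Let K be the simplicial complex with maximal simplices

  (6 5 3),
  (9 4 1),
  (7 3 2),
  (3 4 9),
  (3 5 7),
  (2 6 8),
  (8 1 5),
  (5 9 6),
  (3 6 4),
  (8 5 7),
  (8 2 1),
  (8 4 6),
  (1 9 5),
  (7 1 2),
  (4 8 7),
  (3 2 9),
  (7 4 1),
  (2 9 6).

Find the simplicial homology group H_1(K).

H_1 = Z × Z/2.

Order the vertices as 1 < 2 < 3 < 4 < 5 < 6 < 7 < 8 < 9. Listing each simplex with vertices in this order, K has dimension 2 with simplices:

  0-simplices (9): [1], [2], [3], [4], [5], [6], [7], [8], [9]
  1-simplices (27): (27 of them)
  2-simplices (18): [1,2,7], [1,2,8], [1,4,7], [1,4,9], [1,5,8], [1,5,9], [2,3,7], [2,3,9], [2,6,8], [2,6,9], [3,4,6], [3,4,9], [3,5,6], [3,5,7], [4,6,8], [4,7,8], [5,6,9], [5,7,8]

Hence C_0 ≅ Z^9, C_1 ≅ Z^27, C_2 ≅ Z^18.

The boundary map ∂_1: C_1 → C_0 is given by ∂[p,q] = [q] − [p]. For instance
  ∂[1,4] = [4] − [1].
This gives a 9×27 integer matrix of rank 8; reducing to Smith normal form yields diagonal entries (1,1,1,1,1,1,1,1).

The boundary map ∂_2: C_2 → C_1 maps a triangle to the signed sum of its edges. For instance
  ∂[4,6,8] = [6,8] − [4,8] + [4,6],
  ∂[3,5,6] = [5,6] − [3,6] + [3,5].
The resulting 27×18 matrix has rank 18, and its Smith normal form has invariant factors (1,1,1,1,1,1,1,1,1,1,1,1,1,1,1,1,1,2).

Computing H_k = (kernel of ∂_k) / (image of ∂_{k+1}):

  H_1: rank ker ∂_1 − rank ∂_2 = (27 − 8) − 18 = 1, and ∂_2 has invariant factor 2 > 1, so H_1 ≅ Z × Z/2.

(K is a triangulation of the Klein bottle.)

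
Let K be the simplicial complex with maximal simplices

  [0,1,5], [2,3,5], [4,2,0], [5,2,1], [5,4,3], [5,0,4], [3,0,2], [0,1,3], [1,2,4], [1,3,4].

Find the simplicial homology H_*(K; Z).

Order the vertices as 0 < 1 < 2 < 3 < 4 < 5. Listing each simplex with vertices in this order, K has dimension 2 with simplices:

  0-simplices (6): [0], [1], [2], [3], [4], [5]
  1-simplices (15): [0,1], [0,2], [0,3], [0,4], [0,5], [1,2], [1,3], [1,4], [1,5], [2,3], [2,4], [2,5], [3,4], [3,5], [4,5]
  2-simplices (10): [0,1,3], [0,1,5], [0,2,3], [0,2,4], [0,4,5], [1,2,4], [1,2,5], [1,3,4], [2,3,5], [3,4,5]

giving chain groups C_0 ≅ Z^6, C_1 ≅ Z^15, C_2 ≅ Z^10.

∂_1: C_1 → C_0 sends each edge [p,q] (with p < q) to q − p. For instance
  ∂[1,5] = [5] − [1].
This gives a 6×15 integer matrix of rank 5; reducing to Smith normal form yields diagonal entries (1,1,1,1,1).

The boundary map ∂_2: C_2 → C_1 sends each 2-simplex [p,q,r] to [q,r] − [p,r] + [p,q]. For instance
  ∂[0,2,3] = [2,3] − [0,3] + [0,2],
  ∂[0,2,4] = [2,4] − [0,4] + [0,2].
The 15×10 boundary matrix has rank 10 and Smith normal form diag(1,1,1,1,1,1,1,1,1,2).

Computing H_k = (kernel of ∂_k) / (image of ∂_{k+1}):

  H_0: rank C_0 − rank ∂_1 = 6 − 5 = 1, and the invariant factors of ∂_1 are all 1, so H_0 ≅ Z.
  H_1: rank ker ∂_1 − rank ∂_2 = (15 − 5) − 10 = 0, and ∂_2 has invariant factor 2 > 1, so H_1 ≅ Z/2Z.
  H_2: rank ker ∂_2 − rank ∂_3 = (10 − 10) − 0 = 0, and there is no ∂_3, so H_2 ≅ 0.

As a check, the Euler characteristic is 6 − 15 + 10 = 1, which agrees with 1 − 0 + 0 = 1.

H_0 ≅ Z,  H_1 ≅ Z/2Z,  H_2 = 0.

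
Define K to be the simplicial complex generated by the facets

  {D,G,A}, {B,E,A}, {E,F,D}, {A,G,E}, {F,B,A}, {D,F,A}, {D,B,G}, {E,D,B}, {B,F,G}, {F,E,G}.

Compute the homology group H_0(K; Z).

We work with the vertex ordering A < B < D < E < F < G. The simplices of K, each written with vertices in increasing order, are:

  0-simplices (6): A, B, D, E, F, G
  1-simplices (15): AB, AD, AE, AF, AG, BD, BE, BF, BG, DE, DF, DG, EF, EG, FG
  2-simplices (10): ABE, ABF, ADF, ADG, AEG, BDE, BDG, BFG, DEF, EFG

giving chain groups C_0 ≅ Z^6, C_1 ≅ Z^15, C_2 ≅ Z^10.

∂_1: C_1 → C_0 sends each edge [p,q] (with p < q) to q − p. For instance
  ∂DF = F − D.
This gives a 6×15 integer matrix of rank 5; reducing to Smith normal form yields diagonal entries (1,1,1,1,1).

The boundary map ∂_2: C_2 → C_1 sends each 2-simplex [p,q,r] to [q,r] − [p,r] + [p,q]. For instance
  ∂BFG = FG − BG + BF,
  ∂ADG = DG − AG + AD.
The resulting 15×10 matrix has rank 10, and its Smith normal form has invariant factors (1,1,1,1,1,1,1,1,1,2).

Computing H_k = (kernel of ∂_k) / (image of ∂_{k+1}):

  H_0: rank C_0 − rank ∂_1 = 6 − 5 = 1, and the invariant factors of ∂_1 are all 1, so H_0 ≅ Z.

(K is a triangulation of the real projective plane RP^2.)

H_0 = Z.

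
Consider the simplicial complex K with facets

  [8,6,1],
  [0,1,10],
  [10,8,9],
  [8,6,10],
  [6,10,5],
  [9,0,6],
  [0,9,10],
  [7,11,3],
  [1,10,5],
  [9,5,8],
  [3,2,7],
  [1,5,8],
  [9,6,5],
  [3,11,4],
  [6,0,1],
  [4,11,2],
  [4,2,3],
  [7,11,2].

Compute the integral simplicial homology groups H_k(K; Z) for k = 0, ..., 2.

H_0 ≅ Z^2,  H_1 ≅ Z/2,  H_2 ≅ Z.

Fix the vertex order 0 < 1 < 2 < 3 < 4 < 5 < 6 < 7 < 8 < 9 < 10 < 11 and write every simplex with vertices in increasing order. Then dim K = 2 and the simplices of K are:

  0-simplices (12): [0], [1], [2], [3], [4], [5], [6], [7], [8], [9], [10], [11]
  1-simplices (27): (27 of them)
  2-simplices (18): (18 of them)

Hence C_0 ≅ Z^12, C_1 ≅ Z^27, C_2 ≅ Z^18.

∂_1: C_1 → C_0 maps an edge to its endpoints' difference, ∂[p,q] = q − p.
This gives a 12×27 integer matrix of rank 10; reducing to Smith normal form yields diagonal entries (1,1,1,1,1,1,1,1,1,1).

∂_2: C_2 → C_1 acts by ∂[p,q,r] = [q,r] − [p,r] + [p,q]. For instance
  ∂[3,4,11] = [4,11] − [3,11] + [3,4],
  ∂[2,4,11] = [4,11] − [2,11] + [2,4].
The resulting 27×18 matrix has rank 17, and its Smith normal form has invariant factors (1,1,1,1,1,1,1,1,1,1,1,1,1,1,1,1,2).

Now H_k = ker ∂_k / im ∂_{k+1}, so:

  H_0: rank C_0 − rank ∂_1 = 12 − 10 = 2, and the invariant factors of ∂_1 are all 1, so H_0 = Z^2.
  H_1: rank ker ∂_1 − rank ∂_2 = (27 − 10) − 17 = 0, and ∂_2 has invariant factor 2 > 1, so H_1 = Z/2.
  H_2: rank ker ∂_2 − rank ∂_3 = (18 − 17) − 0 = 1, and there is no ∂_3, so H_2 = Z.

As a check, the Euler characteristic is 12 − 27 + 18 = 3, which agrees with 2 − 0 + 1 = 3.
(K is a triangulation of the disjoint union of the real projective plane RP^2 and the 2-sphere S^2.)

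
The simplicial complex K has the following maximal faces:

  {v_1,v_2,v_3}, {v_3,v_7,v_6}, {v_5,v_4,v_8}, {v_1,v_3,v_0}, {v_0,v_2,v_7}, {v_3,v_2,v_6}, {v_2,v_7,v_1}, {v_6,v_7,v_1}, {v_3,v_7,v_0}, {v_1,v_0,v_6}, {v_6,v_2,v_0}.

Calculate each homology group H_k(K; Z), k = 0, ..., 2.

Order the vertices as v_0 < v_1 < v_2 < v_3 < v_4 < v_5 < v_6 < v_7 < v_8. Listing each simplex with vertices in this order, K has dimension 2 with simplices:

  0-simplices (9): [v_0], [v_1], [v_2], [v_3], [v_4], [v_5], [v_6], [v_7], [v_8]
  1-simplices (18): (18 of them)
  2-simplices (11): (11 of them)

so the chain groups are C_0 ≅ Z^9, C_1 ≅ Z^18, C_2 ≅ Z^11.

Boundary ∂_1: C_1 → C_0 sends each edge [p,q] (with p < q) to q − p.
The resulting 9×18 matrix has rank 7, and its Smith normal form has invariant factors (1,1,1,1,1,1,1).

Boundary ∂_2: C_2 → C_1 sends each 2-simplex [p,q,r] to [q,r] − [p,r] + [p,q]. For instance
  ∂[v_0,v_1,v_6] = [v_1,v_6] − [v_0,v_6] + [v_0,v_1],
  ∂[v_0,v_2,v_7] = [v_2,v_7] − [v_0,v_7] + [v_0,v_2].
The resulting 18×11 matrix has rank 11, and its Smith normal form has invariant factors (1,1,1,1,1,1,1,1,1,1,2).

Now H_k = ker ∂_k / im ∂_{k+1}, so:

  H_0: rank C_0 − rank ∂_1 = 9 − 7 = 2, and the invariant factors of ∂_1 are all 1, so H_0 = Z^2.
  H_1: rank ker ∂_1 − rank ∂_2 = (18 − 7) − 11 = 0, and ∂_2 has invariant factor 2 > 1, so H_1 = Z_2.
  H_2: rank ker ∂_2 − rank ∂_3 = (11 − 11) − 0 = 0, and there is no ∂_3, so H_2 = 0.

As a check, the Euler characteristic is 9 − 18 + 11 = 2, which agrees with 2 − 0 + 0 = 2.
(K is a triangulation of the disjoint union of the 2-simplex and the real projective plane RP^2.)

H_0 = Z^2,  H_1 = Z_2,  H_2 = 0.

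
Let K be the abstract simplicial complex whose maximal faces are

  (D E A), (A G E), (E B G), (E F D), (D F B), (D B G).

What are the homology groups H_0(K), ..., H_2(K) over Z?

We work with the vertex ordering A < B < D < E < F < G. The simplices of K, each written with vertices in increasing order, are:

  0-simplices (6): A, B, D, E, F, G
  1-simplices (12): AD, AE, AG, BD, BE, BF, BG, DE, DF, DG, EF, EG
  2-simplices (6): ADE, AEG, BDF, BDG, BEG, DEF

Hence C_0 ≅ Z^6, C_1 ≅ Z^12, C_2 ≅ Z^6.

The boundary map ∂_1: C_1 → C_0 sends each edge [p,q] (with p < q) to q − p. For instance
  ∂BE = E − B.
As a 6×12 matrix over Z this has rank 5, with invariant factors (1,1,1,1,1).

Boundary ∂_2: C_2 → C_1 sends each 2-simplex [p,q,r] to [q,r] − [p,r] + [p,q]. For instance
  ∂BDG = DG − BG + BD,
  ∂DEF = EF − DF + DE.
The resulting 12×6 matrix has rank 6, and its Smith normal form has invariant factors (1,1,1,1,1,1).

Reading off H_k = ker ∂_k / im ∂_{k+1}:

  H_0: rank C_0 − rank ∂_1 = 6 − 5 = 1, and the invariant factors of ∂_1 are all 1, so H_0 ≅ Z.
  H_1: rank ker ∂_1 − rank ∂_2 = (12 − 5) − 6 = 1, and the invariant factors of ∂_2 are all 1, so H_1 ≅ Z.
  H_2: rank ker ∂_2 − rank ∂_3 = (6 − 6) − 0 = 0, and there is no ∂_3, so H_2 ≅ 0.

(K is a triangulation of the cylinder S^1 x I.)

H_0 ≅ Z,  H_1 ≅ Z,  H_2 = 0.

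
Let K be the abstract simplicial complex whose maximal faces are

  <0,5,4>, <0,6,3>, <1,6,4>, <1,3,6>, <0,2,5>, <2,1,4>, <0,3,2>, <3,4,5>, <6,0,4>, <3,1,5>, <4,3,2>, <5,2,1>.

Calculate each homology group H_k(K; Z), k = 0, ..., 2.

H_0 = Z,  H_1 = Z/2,  H_2 = 0.

Order the vertices as 0 < 1 < 2 < 3 < 4 < 5 < 6. Listing each simplex with vertices in this order, K has dimension 2 with simplices:

  0-simplices (7): [0], [1], [2], [3], [4], [5], [6]
  1-simplices (18): [0,2], [0,3], [0,4], [0,5], [0,6], [1,2], [1,3], [1,4], [1,5], [1,6], [2,3], [2,4], [2,5], [3,4], [3,5], [3,6], [4,5], [4,6]
  2-simplices (12): [0,2,3], [0,2,5], [0,3,6], [0,4,5], [0,4,6], [1,2,4], [1,2,5], [1,3,5], [1,3,6], [1,4,6], [2,3,4], [3,4,5]

giving chain groups C_0 ≅ Z^7, C_1 ≅ Z^18, C_2 ≅ Z^12.

∂_1: C_1 → C_0 maps an edge to its endpoints' difference, ∂[p,q] = q − p.
The resulting 7×18 matrix has rank 6, and its Smith normal form has invariant factors (1,1,1,1,1,1).

The boundary map ∂_2: C_2 → C_1 acts by ∂[p,q,r] = [q,r] − [p,r] + [p,q]. For instance
  ∂[3,4,5] = [4,5] − [3,5] + [3,4],
  ∂[0,4,6] = [4,6] − [0,6] + [0,4].
The 18×12 boundary matrix has rank 12 and Smith normal form diag(1,1,1,1,1,1,1,1,1,1,1,2).

From H_k ≅ ker(∂_k) / im(∂_{k+1}) we obtain:

  H_0: rank C_0 − rank ∂_1 = 7 − 6 = 1, and the invariant factors of ∂_1 are all 1, so H_0 ≅ Z.
  H_1: rank ker ∂_1 − rank ∂_2 = (18 − 6) − 12 = 0, and ∂_2 has invariant factor 2 > 1, so H_1 ≅ Z/2.
  H_2: rank ker ∂_2 − rank ∂_3 = (12 − 12) − 0 = 0, and there is no ∂_3, so H_2 ≅ 0.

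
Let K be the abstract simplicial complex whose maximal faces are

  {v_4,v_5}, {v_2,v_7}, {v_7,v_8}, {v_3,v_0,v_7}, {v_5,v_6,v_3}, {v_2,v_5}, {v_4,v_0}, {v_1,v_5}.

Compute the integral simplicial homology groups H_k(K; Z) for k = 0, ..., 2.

We work with the vertex ordering v_0 < v_1 < v_2 < v_3 < v_4 < v_5 < v_6 < v_7 < v_8. The simplices of K, each written with vertices in increasing order, are:

  0-simplices (9): [v_0], [v_1], [v_2], [v_3], [v_4], [v_5], [v_6], [v_7], [v_8]
  1-simplices (12): [v_0,v_3], [v_0,v_4], [v_0,v_7], [v_1,v_5], [v_2,v_5], [v_2,v_7], [v_3,v_5], [v_3,v_6], [v_3,v_7], [v_4,v_5], [v_5,v_6], [v_7,v_8]
  2-simplices (2): [v_0,v_3,v_7], [v_3,v_5,v_6]

Hence C_0 ≅ Z^9, C_1 ≅ Z^12, C_2 ≅ Z^2.

The boundary map ∂_1: C_1 → C_0 is given by ∂[p,q] = [q] − [p].
The 9×12 boundary matrix has rank 8 and Smith normal form diag(1,1,1,1,1,1,1,1).

Boundary ∂_2: C_2 → C_1 maps a triangle to the signed sum of its edges. For instance
  ∂[v_3,v_5,v_6] = [v_5,v_6] − [v_3,v_6] + [v_3,v_5],
  ∂[v_0,v_3,v_7] = [v_3,v_7] − [v_0,v_7] + [v_0,v_3].
This gives a 12×2 integer matrix of rank 2; reducing to Smith normal form yields diagonal entries (1,1).

Computing H_k = (kernel of ∂_k) / (image of ∂_{k+1}):

  H_0: rank C_0 − rank ∂_1 = 9 − 8 = 1, and the invariant factors of ∂_1 are all 1, so H_0 = Z.
  H_1: rank ker ∂_1 − rank ∂_2 = (12 − 8) − 2 = 2, and the invariant factors of ∂_2 are all 1, so H_1 = Z^2.
  H_2: rank ker ∂_2 − rank ∂_3 = (2 − 2) − 0 = 0, and there is no ∂_3, so H_2 = 0.

As a check, the Euler characteristic is 9 − 12 + 2 = -1, which agrees with 1 − 2 + 0 = -1.

H_0 = Z,  H_1 = Z^2,  H_2 = 0.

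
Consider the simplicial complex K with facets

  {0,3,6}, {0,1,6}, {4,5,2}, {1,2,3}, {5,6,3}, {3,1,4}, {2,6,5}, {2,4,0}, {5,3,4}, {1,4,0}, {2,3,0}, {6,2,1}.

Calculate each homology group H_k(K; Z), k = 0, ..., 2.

H_0 ≅ Z,  H_1 ≅ Z/2,  H_2 = 0.

Take the total order 0 < 1 < 2 < 3 < 4 < 5 < 6 on the vertex set. Then K (dimension 2) consists of the simplices:

  0-simplices (7): [0], [1], [2], [3], [4], [5], [6]
  1-simplices (18): [0,1], [0,2], [0,3], [0,4], [0,6], [1,2], [1,3], [1,4], [1,6], [2,3], [2,4], [2,5], [2,6], [3,4], [3,5], [3,6], [4,5], [5,6]
  2-simplices (12): [0,1,4], [0,1,6], [0,2,3], [0,2,4], [0,3,6], [1,2,3], [1,2,6], [1,3,4], [2,4,5], [2,5,6], [3,4,5], [3,5,6]

Hence C_0 ≅ Z^7, C_1 ≅ Z^18, C_2 ≅ Z^12.

Boundary ∂_1: C_1 → C_0 is given by ∂[p,q] = [q] − [p]. For instance
  ∂[2,6] = [6] − [2].
The resulting 7×18 matrix has rank 6, and its Smith normal form has invariant factors (1,1,1,1,1,1).

The boundary map ∂_2: C_2 → C_1 maps a triangle to the signed sum of its edges. For instance
  ∂[3,4,5] = [4,5] − [3,5] + [3,4],
  ∂[1,2,6] = [2,6] − [1,6] + [1,2].
The 18×12 boundary matrix has rank 12 and Smith normal form diag(1,1,1,1,1,1,1,1,1,1,1,2).

Reading off H_k = ker ∂_k / im ∂_{k+1}:

  H_0: rank C_0 − rank ∂_1 = 7 − 6 = 1, and the invariant factors of ∂_1 are all 1, so H_0 = Z.
  H_1: rank ker ∂_1 − rank ∂_2 = (18 − 6) − 12 = 0, and ∂_2 has invariant factor 2 > 1, so H_1 = Z/2.
  H_2: rank ker ∂_2 − rank ∂_3 = (12 − 12) − 0 = 0, and there is no ∂_3, so H_2 = 0.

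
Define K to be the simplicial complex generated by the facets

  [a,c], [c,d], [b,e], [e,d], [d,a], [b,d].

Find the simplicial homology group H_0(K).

H_0 = Z.

Fix the vertex order a < b < c < d < e and write every simplex with vertices in increasing order. Then dim K = 1 and the simplices of K are:

  0-simplices (5): a, b, c, d, e
  1-simplices (6): ac, ad, bd, be, cd, de

giving chain groups C_0 ≅ Z^5, C_1 ≅ Z^6.

The boundary map ∂_1: C_1 → C_0 maps an edge to its endpoints' difference, ∂[p,q] = q − p.
As a 5×6 matrix over Z this has rank 4, with invariant factors (1,1,1,1).

Now H_k = ker ∂_k / im ∂_{k+1}, so:

  H_0: rank C_0 − rank ∂_1 = 5 − 4 = 1, and the invariant factors of ∂_1 are all 1, so H_0 = Z.

(K is a triangulation of a wedge of 2 circles.)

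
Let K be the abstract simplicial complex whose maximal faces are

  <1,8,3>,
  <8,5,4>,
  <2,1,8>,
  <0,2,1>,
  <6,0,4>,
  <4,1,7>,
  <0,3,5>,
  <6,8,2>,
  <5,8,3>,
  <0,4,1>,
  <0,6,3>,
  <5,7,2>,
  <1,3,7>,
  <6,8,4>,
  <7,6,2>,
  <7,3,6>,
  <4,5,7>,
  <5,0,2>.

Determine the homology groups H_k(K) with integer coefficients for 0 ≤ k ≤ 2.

H_0 = Z,  H_1 = Z^2,  H_2 = Z.

Take the total order 0 < 1 < 2 < 3 < 4 < 5 < 6 < 7 < 8 on the vertex set. Then K (dimension 2) consists of the simplices:

  0-simplices (9): [0], [1], [2], [3], [4], [5], [6], [7], [8]
  1-simplices (27): (27 of them)
  2-simplices (18): [0,1,2], [0,1,4], [0,2,5], [0,3,5], [0,3,6], [0,4,6], [1,2,8], [1,3,7], [1,3,8], [1,4,7], [2,5,7], [2,6,7], [2,6,8], [3,5,8], [3,6,7], [4,5,7], [4,5,8], [4,6,8]

Hence C_0 ≅ Z^9, C_1 ≅ Z^27, C_2 ≅ Z^18.

Boundary ∂_1: C_1 → C_0 maps an edge to its endpoints' difference, ∂[p,q] = q − p.
This gives a 9×27 integer matrix of rank 8; reducing to Smith normal form yields diagonal entries (1,1,1,1,1,1,1,1).

Boundary ∂_2: C_2 → C_1 maps a triangle to the signed sum of its edges. For instance
  ∂[1,2,8] = [2,8] − [1,8] + [1,2],
  ∂[1,3,7] = [3,7] − [1,7] + [1,3].
The resulting 27×18 matrix has rank 17, and its Smith normal form has invariant factors (1,1,1,1,1,1,1,1,1,1,1,1,1,1,1,1,1).

Now H_k = ker ∂_k / im ∂_{k+1}, so:

  H_0: rank C_0 − rank ∂_1 = 9 − 8 = 1, and the invariant factors of ∂_1 are all 1, so H_0 = Z.
  H_1: rank ker ∂_1 − rank ∂_2 = (27 − 8) − 17 = 2, and the invariant factors of ∂_2 are all 1, so H_1 = Z^2.
  H_2: rank ker ∂_2 − rank ∂_3 = (18 − 17) − 0 = 1, and there is no ∂_3, so H_2 = Z.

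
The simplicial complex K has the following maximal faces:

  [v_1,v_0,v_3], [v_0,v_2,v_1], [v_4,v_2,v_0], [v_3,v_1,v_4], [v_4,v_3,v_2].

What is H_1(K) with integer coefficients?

Take the total order v_0 < v_1 < v_2 < v_3 < v_4 on the vertex set. Then K (dimension 2) consists of the simplices:

  0-simplices (5): [v_0], [v_1], [v_2], [v_3], [v_4]
  1-simplices (10): [v_0,v_1], [v_0,v_2], [v_0,v_3], [v_0,v_4], [v_1,v_2], [v_1,v_3], [v_1,v_4], [v_2,v_3], [v_2,v_4], [v_3,v_4]
  2-simplices (5): [v_0,v_1,v_2], [v_0,v_1,v_3], [v_0,v_2,v_4], [v_1,v_3,v_4], [v_2,v_3,v_4]

giving chain groups C_0 ≅ Z^5, C_1 ≅ Z^10, C_2 ≅ Z^5.

Boundary ∂_1: C_1 → C_0 is given by ∂[p,q] = [q] − [p]. For instance
  ∂[v_3,v_4] = [v_4] − [v_3].
The resulting 5×10 matrix has rank 4, and its Smith normal form has invariant factors (1,1,1,1).

Boundary ∂_2: C_2 → C_1 acts by ∂[p,q,r] = [q,r] − [p,r] + [p,q]. For instance
  ∂[v_0,v_2,v_4] = [v_2,v_4] − [v_0,v_4] + [v_0,v_2],
  ∂[v_0,v_1,v_2] = [v_1,v_2] − [v_0,v_2] + [v_0,v_1].
The 10×5 boundary matrix has rank 5 and Smith normal form diag(1,1,1,1,1).

Reading off H_k = ker ∂_k / im ∂_{k+1}:

  H_1: rank ker ∂_1 − rank ∂_2 = (10 − 4) − 5 = 1, and the invariant factors of ∂_2 are all 1, so H_1 = Z.

(K is a triangulation of the Möbius band.)

H_1 = Z.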